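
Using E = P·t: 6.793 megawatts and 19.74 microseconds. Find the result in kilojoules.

6.793 × 10^6 × 19.74 × 10^-6 = 134.09382 J

0.13409382 kilojoules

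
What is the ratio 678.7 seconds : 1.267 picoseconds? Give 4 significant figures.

(678.7) / (1.267 × 10^-12) = 535.67 × 10^12

535700000000000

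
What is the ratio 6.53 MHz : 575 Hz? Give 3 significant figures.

(6.53 × 10⁶) / (575) = 0.01136 × 10⁶

11400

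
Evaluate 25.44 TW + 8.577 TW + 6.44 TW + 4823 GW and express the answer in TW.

45.28 TW

In TW:
  25.44 TW → 25.44
  8.577 TW → 8.577
  6.44 TW → 6.44
  4823 GW = 4823e-3 TW = 4.823
Sum: 25.44 + 8.577 + 6.44 + 4.823 = 45.28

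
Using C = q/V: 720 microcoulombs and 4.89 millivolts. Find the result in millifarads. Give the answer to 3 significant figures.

(720e-6) / (4.89e-3) = 147.24e-3 F

147 millifarads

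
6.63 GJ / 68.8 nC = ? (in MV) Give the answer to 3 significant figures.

96400000000 MV

(6.63 × 10^9) / (68.8 × 10^-9) = 0.096366 × 10^18 V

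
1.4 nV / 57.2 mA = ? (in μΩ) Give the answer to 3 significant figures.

0.0245 μΩ

(1.4 × 10⁻⁹) / (57.2 × 10⁻³) = 0.024476 × 10⁻⁶ Ω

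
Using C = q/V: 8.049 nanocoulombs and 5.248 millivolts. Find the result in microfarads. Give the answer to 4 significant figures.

(8.049 × 10^-9) / (5.248 × 10^-3) = 1.53373 × 10^-6 F

1.534 microfarads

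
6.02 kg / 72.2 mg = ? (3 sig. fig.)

(6.02e3) / (72.2e-3) = 0.08338e6

83400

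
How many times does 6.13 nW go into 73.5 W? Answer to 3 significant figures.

(73.5) / (6.13e-9) = 11.99e9

12000000000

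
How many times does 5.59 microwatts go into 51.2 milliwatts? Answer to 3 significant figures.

(51.2 × 10^-3) / (5.59 × 10^-6) = 9.159 × 10^3

9160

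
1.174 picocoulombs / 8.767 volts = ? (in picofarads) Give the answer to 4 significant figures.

0.1339 picofarads

(1.174 × 10⁻¹²) / (8.767) = 0.133911 × 10⁻¹² F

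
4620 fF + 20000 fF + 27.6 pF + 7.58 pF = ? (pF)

In pF:
  4620 fF = 4620e-3 pF = 4.62
  20000 fF = 20000e-3 pF = 20
  27.6 pF → 27.6
  7.58 pF → 7.58
Sum: 4.62 + 20 + 27.6 + 7.58 = 59.8

59.8 pF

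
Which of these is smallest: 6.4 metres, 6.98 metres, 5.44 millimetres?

6.4 metres = 6.4 metres
6.98 metres = 6.98 metres
5.44 millimetres = 0.00544 metres

5.44 millimetres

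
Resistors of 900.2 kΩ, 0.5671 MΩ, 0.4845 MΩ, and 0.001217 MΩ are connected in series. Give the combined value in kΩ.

In kΩ:
  900.2 kΩ → 900.2
  0.5671 MΩ = 0.5671e3 kΩ = 567.1
  0.4845 MΩ = 0.4845e3 kΩ = 484.5
  0.001217 MΩ = 0.001217e3 kΩ = 1.217
Sum: 900.2 + 567.1 + 484.5 + 1.217 = 1953.017

1953.017 kΩ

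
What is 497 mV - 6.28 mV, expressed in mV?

In mV:
  497 mV → 497
  6.28 mV → 6.28
Difference: 497 - 6.28 = 490.72

490.72 mV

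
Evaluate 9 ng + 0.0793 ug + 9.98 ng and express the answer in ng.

98.28 ng

In ng:
  9 ng → 9
  0.0793 ug = 0.0793 × 10^3 ng = 79.3
  9.98 ng → 9.98
Sum: 9 + 79.3 + 9.98 = 98.28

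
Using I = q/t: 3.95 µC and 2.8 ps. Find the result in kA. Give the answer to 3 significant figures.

(3.95e-6) / (2.8e-12) = 1.4107e6 A

1410 kA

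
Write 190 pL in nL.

pico = 1e-12, nano = 1e-9; factor is 1e-3.
190 × 1e-3 = 0.19

0.19 nL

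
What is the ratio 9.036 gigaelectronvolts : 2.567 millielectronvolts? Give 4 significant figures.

3520000000000

(9.036 × 10^9) / (2.567 × 10^-3) = 3.5201 × 10^12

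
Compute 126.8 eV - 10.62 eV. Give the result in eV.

116.18 eV

In eV:
  126.8 eV → 126.8
  10.62 eV → 10.62
Difference: 126.8 - 10.62 = 116.18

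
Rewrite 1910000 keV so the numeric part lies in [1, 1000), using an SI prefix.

1.91 GeV

= 1.91 × 10⁹ eV; 10⁹ is giga.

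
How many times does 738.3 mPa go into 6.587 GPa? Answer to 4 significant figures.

8922000000

(6.587 × 10^9) / (738.3 × 10^-3) = 0.0089218 × 10^12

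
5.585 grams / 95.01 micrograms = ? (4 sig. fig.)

(5.585) / (95.01 × 10^-6) = 0.058783 × 10^6

58780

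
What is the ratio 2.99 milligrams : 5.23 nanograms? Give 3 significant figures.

(2.99 × 10^-3) / (5.23 × 10^-9) = 0.5717 × 10^6

572000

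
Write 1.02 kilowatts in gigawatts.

0.00000102 gigawatts

kilo = 10^3, giga = 10^9; factor is 10^-6.
1.02 × 10^-6 = 0.00000102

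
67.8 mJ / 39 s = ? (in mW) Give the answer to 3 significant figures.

(67.8 × 10^-3) / (39) = 1.7385 × 10^-3 W

1.74 mW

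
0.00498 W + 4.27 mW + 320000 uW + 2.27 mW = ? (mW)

331.52 mW

In mW:
  0.00498 W = 0.00498 × 10³ mW = 4.98
  4.27 mW → 4.27
  320000 uW = 320000 × 10⁻³ mW = 320
  2.27 mW → 2.27
Sum: 4.98 + 4.27 + 320 + 2.27 = 331.52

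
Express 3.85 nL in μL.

nano = 1e-9, micro = 1e-6; factor is 1e-3.
3.85 × 1e-3 = 0.00385

0.00385 μL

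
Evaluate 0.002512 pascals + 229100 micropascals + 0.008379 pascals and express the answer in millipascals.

In millipascals:
  0.002512 pascals = 0.002512e3 millipascals = 2.512
  229100 micropascals = 229100e-3 millipascals = 229.1
  0.008379 pascals = 0.008379e3 millipascals = 8.379
Sum: 2.512 + 229.1 + 8.379 = 239.991

239.991 millipascals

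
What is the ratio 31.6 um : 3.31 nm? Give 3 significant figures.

9550

(31.6 × 10⁻⁶) / (3.31 × 10⁻⁹) = 9.547 × 10³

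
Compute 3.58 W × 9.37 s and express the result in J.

3.58 × 9.37 = 33.5446 J

33.5446 J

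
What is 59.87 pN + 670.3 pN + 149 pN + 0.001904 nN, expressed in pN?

In pN:
  59.87 pN → 59.87
  670.3 pN → 670.3
  149 pN → 149
  0.001904 nN = 0.001904 × 10^3 pN = 1.904
Sum: 59.87 + 670.3 + 149 + 1.904 = 881.074

881.074 pN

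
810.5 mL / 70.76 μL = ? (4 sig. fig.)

(810.5 × 10⁻³) / (70.76 × 10⁻⁶) = 11.454 × 10³

11450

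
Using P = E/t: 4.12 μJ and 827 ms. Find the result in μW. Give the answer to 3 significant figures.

4.98 μW

(4.12 × 10⁻⁶) / (827 × 10⁻³) = 0.0049819 × 10⁻³ W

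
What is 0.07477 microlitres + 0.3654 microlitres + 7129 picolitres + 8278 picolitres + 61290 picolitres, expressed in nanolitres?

516.867 nanolitres

In nanolitres:
  0.07477 microlitres = 0.07477e3 nanolitres = 74.77
  0.3654 microlitres = 0.3654e3 nanolitres = 365.4
  7129 picolitres = 7129e-3 nanolitres = 7.129
  8278 picolitres = 8278e-3 nanolitres = 8.278
  61290 picolitres = 61290e-3 nanolitres = 61.29
Sum: 74.77 + 365.4 + 7.129 + 8.278 + 61.29 = 516.867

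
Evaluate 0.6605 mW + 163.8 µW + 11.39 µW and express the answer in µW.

In µW:
  0.6605 mW = 0.6605e3 µW = 660.5
  163.8 µW → 163.8
  11.39 µW → 11.39
Sum: 660.5 + 163.8 + 11.39 = 835.69

835.69 µW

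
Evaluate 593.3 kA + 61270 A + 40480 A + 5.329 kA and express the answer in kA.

In kA:
  593.3 kA → 593.3
  61270 A = 61270 × 10⁻³ kA = 61.27
  40480 A = 40480 × 10⁻³ kA = 40.48
  5.329 kA → 5.329
Sum: 593.3 + 61.27 + 40.48 + 5.329 = 700.379

700.379 kA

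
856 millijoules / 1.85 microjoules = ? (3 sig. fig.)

(856e-3) / (1.85e-6) = 462.7e3

463000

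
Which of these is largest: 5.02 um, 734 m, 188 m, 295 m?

5.02 um = 0.00000502 m
734 m = 734 m
188 m = 188 m
295 m = 295 m

734 m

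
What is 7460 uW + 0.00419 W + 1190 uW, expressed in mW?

In mW:
  7460 uW = 7460 × 10^-3 mW = 7.46
  0.00419 W = 0.00419 × 10^3 mW = 4.19
  1190 uW = 1190 × 10^-3 mW = 1.19
Sum: 7.46 + 4.19 + 1.19 = 12.84

12.84 mW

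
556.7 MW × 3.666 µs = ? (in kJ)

556.7e6 × 3.666e-6 = 2040.8622 J

2.0408622 kJ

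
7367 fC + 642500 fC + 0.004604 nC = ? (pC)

654.471 pC

In pC:
  7367 fC = 7367 × 10^-3 pC = 7.367
  642500 fC = 642500 × 10^-3 pC = 642.5
  0.004604 nC = 0.004604 × 10^3 pC = 4.604
Sum: 7.367 + 642.5 + 4.604 = 654.471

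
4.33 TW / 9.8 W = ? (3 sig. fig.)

(4.33 × 10^12) / (9.8) = 0.4418 × 10^12

442000000000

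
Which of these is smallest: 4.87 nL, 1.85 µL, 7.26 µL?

4.87 nL = 0.00000000487 L
1.85 µL = 0.00000185 L
7.26 µL = 0.00000726 L

4.87 nL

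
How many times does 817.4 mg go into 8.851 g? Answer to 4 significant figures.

(8.851) / (817.4 × 10^-3) = 0.010828 × 10^3

10.83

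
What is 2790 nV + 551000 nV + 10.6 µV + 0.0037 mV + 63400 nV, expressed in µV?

In µV:
  2790 nV = 2790 × 10⁻³ µV = 2.79
  551000 nV = 551000 × 10⁻³ µV = 551
  10.6 µV → 10.6
  0.0037 mV = 0.0037 × 10³ µV = 3.7
  63400 nV = 63400 × 10⁻³ µV = 63.4
Sum: 2.79 + 551 + 10.6 + 3.7 + 63.4 = 631.49

631.49 µV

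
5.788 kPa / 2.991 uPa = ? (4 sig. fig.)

(5.788e3) / (2.991e-6) = 1.9351e9

1935000000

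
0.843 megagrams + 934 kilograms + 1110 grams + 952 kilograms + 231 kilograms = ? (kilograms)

In kilograms:
  0.843 megagrams = 0.843 × 10^3 kilograms = 843
  934 kilograms → 934
  1110 grams = 1110 × 10^-3 kilograms = 1.11
  952 kilograms → 952
  231 kilograms → 231
Sum: 843 + 934 + 1.11 + 952 + 231 = 2961.11

2961.11 kilograms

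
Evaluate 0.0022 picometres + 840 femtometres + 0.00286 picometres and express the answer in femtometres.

In femtometres:
  0.0022 picometres = 0.0022e3 femtometres = 2.2
  840 femtometres → 840
  0.00286 picometres = 0.00286e3 femtometres = 2.86
Sum: 2.2 + 840 + 2.86 = 845.06

845.06 femtometres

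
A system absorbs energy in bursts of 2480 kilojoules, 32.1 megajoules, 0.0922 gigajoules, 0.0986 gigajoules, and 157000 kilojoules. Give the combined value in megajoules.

In megajoules:
  2480 kilojoules = 2480 × 10^-3 megajoules = 2.48
  32.1 megajoules → 32.1
  0.0922 gigajoules = 0.0922 × 10^3 megajoules = 92.2
  0.0986 gigajoules = 0.0986 × 10^3 megajoules = 98.6
  157000 kilojoules = 157000 × 10^-3 megajoules = 157
Sum: 2.48 + 32.1 + 92.2 + 98.6 + 157 = 382.38

382.38 megajoules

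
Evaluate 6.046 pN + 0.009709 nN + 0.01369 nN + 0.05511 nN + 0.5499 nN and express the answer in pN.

In pN:
  6.046 pN → 6.046
  0.009709 nN = 0.009709 × 10³ pN = 9.709
  0.01369 nN = 0.01369 × 10³ pN = 13.69
  0.05511 nN = 0.05511 × 10³ pN = 55.11
  0.5499 nN = 0.5499 × 10³ pN = 549.9
Sum: 6.046 + 9.709 + 13.69 + 55.11 + 549.9 = 634.455

634.455 pN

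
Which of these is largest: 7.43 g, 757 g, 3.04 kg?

7.43 g = 7.43 g
757 g = 757 g
3.04 kg = 3040 g

3.04 kg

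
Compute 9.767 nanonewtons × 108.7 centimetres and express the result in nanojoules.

9.767e-9 × 108.7e-2 = 1061.6729e-11 J

10.616729 nanojoules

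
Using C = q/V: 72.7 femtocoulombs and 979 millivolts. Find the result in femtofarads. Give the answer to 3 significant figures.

74.3 femtofarads

(72.7 × 10⁻¹⁵) / (979 × 10⁻³) = 0.074259 × 10⁻¹² F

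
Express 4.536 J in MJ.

(no prefix) = 10⁰, mega = 10⁶; factor is 10⁻⁶.
4.536 × 10⁻⁶ = 0.000004536

0.000004536 MJ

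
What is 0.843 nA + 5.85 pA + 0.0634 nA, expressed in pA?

912.25 pA

In pA:
  0.843 nA = 0.843e3 pA = 843
  5.85 pA → 5.85
  0.0634 nA = 0.0634e3 pA = 63.4
Sum: 843 + 5.85 + 63.4 = 912.25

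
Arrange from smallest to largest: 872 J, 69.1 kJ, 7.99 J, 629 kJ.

7.99 J < 872 J < 69.1 kJ < 629 kJ

872 J = 872 J
69.1 kJ = 69100 J
7.99 J = 7.99 J
629 kJ = 629000 J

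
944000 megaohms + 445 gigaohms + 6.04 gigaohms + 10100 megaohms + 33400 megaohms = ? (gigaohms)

1438.54 gigaohms

In gigaohms:
  944000 megaohms = 944000e-3 gigaohms = 944
  445 gigaohms → 445
  6.04 gigaohms → 6.04
  10100 megaohms = 10100e-3 gigaohms = 10.1
  33400 megaohms = 33400e-3 gigaohms = 33.4
Sum: 944 + 445 + 6.04 + 10.1 + 33.4 = 1438.54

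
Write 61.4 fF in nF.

femto = 10^-15, nano = 10^-9; factor is 10^-6.
61.4 × 10^-6 = 0.0000614

0.0000614 nF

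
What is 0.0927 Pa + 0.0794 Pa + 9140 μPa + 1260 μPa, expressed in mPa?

In mPa:
  0.0927 Pa = 0.0927 × 10^3 mPa = 92.7
  0.0794 Pa = 0.0794 × 10^3 mPa = 79.4
  9140 μPa = 9140 × 10^-3 mPa = 9.14
  1260 μPa = 1260 × 10^-3 mPa = 1.26
Sum: 92.7 + 79.4 + 9.14 + 1.26 = 182.5

182.5 mPa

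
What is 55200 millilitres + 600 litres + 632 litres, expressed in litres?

In litres:
  55200 millilitres = 55200 × 10^-3 litres = 55.2
  600 litres → 600
  632 litres → 632
Sum: 55.2 + 600 + 632 = 1287.2

1287.2 litres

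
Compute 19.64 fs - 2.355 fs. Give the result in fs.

In fs:
  19.64 fs → 19.64
  2.355 fs → 2.355
Difference: 19.64 - 2.355 = 17.285

17.285 fs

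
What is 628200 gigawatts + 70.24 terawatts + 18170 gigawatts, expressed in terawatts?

716.61 terawatts

In terawatts:
  628200 gigawatts = 628200e-3 terawatts = 628.2
  70.24 terawatts → 70.24
  18170 gigawatts = 18170e-3 terawatts = 18.17
Sum: 628.2 + 70.24 + 18.17 = 716.61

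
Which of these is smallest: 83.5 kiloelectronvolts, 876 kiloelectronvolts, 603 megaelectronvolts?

83.5 kiloelectronvolts

83.5 kiloelectronvolts = 83500 electronvolts
876 kiloelectronvolts = 876000 electronvolts
603 megaelectronvolts = 603000000 electronvolts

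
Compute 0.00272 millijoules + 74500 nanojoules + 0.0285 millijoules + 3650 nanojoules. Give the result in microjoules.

109.37 microjoules

In microjoules:
  0.00272 millijoules = 0.00272e3 microjoules = 2.72
  74500 nanojoules = 74500e-3 microjoules = 74.5
  0.0285 millijoules = 0.0285e3 microjoules = 28.5
  3650 nanojoules = 3650e-3 microjoules = 3.65
Sum: 2.72 + 74.5 + 28.5 + 3.65 = 109.37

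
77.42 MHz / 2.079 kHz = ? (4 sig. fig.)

37240

(77.42e6) / (2.079e3) = 37.239e3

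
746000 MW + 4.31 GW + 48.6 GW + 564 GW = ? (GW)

1362.91 GW

In GW:
  746000 MW = 746000 × 10⁻³ GW = 746
  4.31 GW → 4.31
  48.6 GW → 48.6
  564 GW → 564
Sum: 746 + 4.31 + 48.6 + 564 = 1362.91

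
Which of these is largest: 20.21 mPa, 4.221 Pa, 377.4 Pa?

20.21 mPa = 0.02021 Pa
4.221 Pa = 4.221 Pa
377.4 Pa = 377.4 Pa

377.4 Pa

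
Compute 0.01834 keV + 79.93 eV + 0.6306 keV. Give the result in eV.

728.87 eV

In eV:
  0.01834 keV = 0.01834 × 10^3 eV = 18.34
  79.93 eV → 79.93
  0.6306 keV = 0.6306 × 10^3 eV = 630.6
Sum: 18.34 + 79.93 + 630.6 = 728.87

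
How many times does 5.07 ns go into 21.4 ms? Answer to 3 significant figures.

4220000

(21.4 × 10⁻³) / (5.07 × 10⁻⁹) = 4.221 × 10⁶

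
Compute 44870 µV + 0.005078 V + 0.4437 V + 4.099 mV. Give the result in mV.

497.747 mV

In mV:
  44870 µV = 44870 × 10^-3 mV = 44.87
  0.005078 V = 0.005078 × 10^3 mV = 5.078
  0.4437 V = 0.4437 × 10^3 mV = 443.7
  4.099 mV → 4.099
Sum: 44.87 + 5.078 + 443.7 + 4.099 = 497.747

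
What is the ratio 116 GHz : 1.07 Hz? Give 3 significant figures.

(116e9) / (1.07) = 108.4e9

108000000000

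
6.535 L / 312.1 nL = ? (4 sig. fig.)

(6.535) / (312.1 × 10⁻⁹) = 0.020939 × 10⁹

20940000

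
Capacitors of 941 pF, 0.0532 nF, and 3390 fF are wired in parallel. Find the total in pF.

997.59 pF

In pF:
  941 pF → 941
  0.0532 nF = 0.0532e3 pF = 53.2
  3390 fF = 3390e-3 pF = 3.39
Sum: 941 + 53.2 + 3.39 = 997.59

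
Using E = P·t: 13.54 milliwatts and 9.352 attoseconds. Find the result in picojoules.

0.00000012662608 picojoules

13.54 × 10^-3 × 9.352 × 10^-18 = 126.62608 × 10^-21 J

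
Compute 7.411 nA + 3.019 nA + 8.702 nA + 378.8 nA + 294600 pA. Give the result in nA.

692.532 nA

In nA:
  7.411 nA → 7.411
  3.019 nA → 3.019
  8.702 nA → 8.702
  378.8 nA → 378.8
  294600 pA = 294600 × 10^-3 nA = 294.6
Sum: 7.411 + 3.019 + 8.702 + 378.8 + 294.6 = 692.532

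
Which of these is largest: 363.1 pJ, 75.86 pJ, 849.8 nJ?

363.1 pJ = 0.0000000003631 J
75.86 pJ = 0.00000000007586 J
849.8 nJ = 0.0000008498 J

849.8 nJ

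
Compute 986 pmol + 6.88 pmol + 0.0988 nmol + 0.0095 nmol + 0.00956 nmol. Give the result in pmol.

1110.74 pmol

In pmol:
  986 pmol → 986
  6.88 pmol → 6.88
  0.0988 nmol = 0.0988e3 pmol = 98.8
  0.0095 nmol = 0.0095e3 pmol = 9.5
  0.00956 nmol = 0.00956e3 pmol = 9.56
Sum: 986 + 6.88 + 98.8 + 9.5 + 9.56 = 1110.74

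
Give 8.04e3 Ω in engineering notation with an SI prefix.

= 8.04e3 Ω; 1e3 is kilo.

8.04 kΩ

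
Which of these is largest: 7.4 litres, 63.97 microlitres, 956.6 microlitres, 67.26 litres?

7.4 litres = 7.4 litres
63.97 microlitres = 0.00006397 litres
956.6 microlitres = 0.0009566 litres
67.26 litres = 67.26 litres

67.26 litres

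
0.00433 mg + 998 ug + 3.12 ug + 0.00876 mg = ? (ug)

1014.21 ug

In ug:
  0.00433 mg = 0.00433 × 10³ ug = 4.33
  998 ug → 998
  3.12 ug → 3.12
  0.00876 mg = 0.00876 × 10³ ug = 8.76
Sum: 4.33 + 998 + 3.12 + 8.76 = 1014.21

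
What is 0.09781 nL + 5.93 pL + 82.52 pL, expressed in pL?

In pL:
  0.09781 nL = 0.09781 × 10^3 pL = 97.81
  5.93 pL → 5.93
  82.52 pL → 82.52
Sum: 97.81 + 5.93 + 82.52 = 186.26

186.26 pL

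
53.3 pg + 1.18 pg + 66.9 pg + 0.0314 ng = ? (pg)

In pg:
  53.3 pg → 53.3
  1.18 pg → 1.18
  66.9 pg → 66.9
  0.0314 ng = 0.0314 × 10³ pg = 31.4
Sum: 53.3 + 1.18 + 66.9 + 31.4 = 152.78

152.78 pg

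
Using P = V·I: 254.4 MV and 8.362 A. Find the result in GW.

2.1272928 GW

254.4e6 × 8.362 = 2127.2928e6 W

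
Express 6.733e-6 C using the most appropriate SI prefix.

6.733 μC

= 6.733e-6 C; 1e-6 is micro.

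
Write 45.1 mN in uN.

milli = 1e-3, micro = 1e-6; factor is 1e3.
45.1 × 1e3 = 45100

45100 uN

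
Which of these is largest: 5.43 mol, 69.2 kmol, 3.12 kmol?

5.43 mol = 5.43 mol
69.2 kmol = 69200 mol
3.12 kmol = 3120 mol

69.2 kmol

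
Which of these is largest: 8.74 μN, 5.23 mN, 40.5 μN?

8.74 μN = 0.00000874 N
5.23 mN = 0.00523 N
40.5 μN = 0.0000405 N

5.23 mN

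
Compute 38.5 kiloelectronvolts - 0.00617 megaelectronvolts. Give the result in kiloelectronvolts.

In kiloelectronvolts:
  38.5 kiloelectronvolts → 38.5
  0.00617 megaelectronvolts = 0.00617e3 kiloelectronvolts = 6.17
Difference: 38.5 - 6.17 = 32.33

32.33 kiloelectronvolts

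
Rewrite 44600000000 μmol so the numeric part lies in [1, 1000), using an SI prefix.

44.6 kmol

= 44.6 × 10³ mol; 10³ is kilo.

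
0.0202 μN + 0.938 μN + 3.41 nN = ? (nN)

961.61 nN

In nN:
  0.0202 μN = 0.0202 × 10^3 nN = 20.2
  0.938 μN = 0.938 × 10^3 nN = 938
  3.41 nN → 3.41
Sum: 20.2 + 938 + 3.41 = 961.61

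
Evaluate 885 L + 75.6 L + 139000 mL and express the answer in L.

1099.6 L

In L:
  885 L → 885
  75.6 L → 75.6
  139000 mL = 139000 × 10^-3 L = 139
Sum: 885 + 75.6 + 139 = 1099.6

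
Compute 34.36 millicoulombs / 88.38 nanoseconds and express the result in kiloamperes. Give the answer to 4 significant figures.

(34.36 × 10⁻³) / (88.38 × 10⁻⁹) = 0.388776 × 10⁶ A

388.8 kiloamperes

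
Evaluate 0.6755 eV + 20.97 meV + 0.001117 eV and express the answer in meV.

697.587 meV

In meV:
  0.6755 eV = 0.6755e3 meV = 675.5
  20.97 meV → 20.97
  0.001117 eV = 0.001117e3 meV = 1.117
Sum: 675.5 + 20.97 + 1.117 = 697.587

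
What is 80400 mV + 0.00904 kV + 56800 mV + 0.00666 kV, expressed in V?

In V:
  80400 mV = 80400e-3 V = 80.4
  0.00904 kV = 0.00904e3 V = 9.04
  56800 mV = 56800e-3 V = 56.8
  0.00666 kV = 0.00666e3 V = 6.66
Sum: 80.4 + 9.04 + 56.8 + 6.66 = 152.9

152.9 V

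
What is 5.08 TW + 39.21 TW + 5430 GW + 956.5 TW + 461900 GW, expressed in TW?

1468.12 TW

In TW:
  5.08 TW → 5.08
  39.21 TW → 39.21
  5430 GW = 5430 × 10^-3 TW = 5.43
  956.5 TW → 956.5
  461900 GW = 461900 × 10^-3 TW = 461.9
Sum: 5.08 + 39.21 + 5.43 + 956.5 + 461.9 = 1468.12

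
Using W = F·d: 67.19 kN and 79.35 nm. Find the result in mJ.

5.3315265 mJ

67.19 × 10³ × 79.35 × 10⁻⁹ = 5331.5265 × 10⁻⁶ J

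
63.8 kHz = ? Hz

63800 Hz

kilo = 10^3, (no prefix) = 10^0; factor is 10^3.
63.8 × 10^3 = 63800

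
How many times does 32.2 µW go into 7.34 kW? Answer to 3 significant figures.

228000000

(7.34 × 10³) / (32.2 × 10⁻⁶) = 0.228 × 10⁹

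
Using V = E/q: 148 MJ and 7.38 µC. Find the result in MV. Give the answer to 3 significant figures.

20100000 MV

(148 × 10⁶) / (7.38 × 10⁻⁶) = 20.054 × 10¹² V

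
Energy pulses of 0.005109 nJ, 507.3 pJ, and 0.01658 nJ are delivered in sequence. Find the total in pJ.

528.989 pJ

In pJ:
  0.005109 nJ = 0.005109 × 10³ pJ = 5.109
  507.3 pJ → 507.3
  0.01658 nJ = 0.01658 × 10³ pJ = 16.58
Sum: 5.109 + 507.3 + 16.58 = 528.989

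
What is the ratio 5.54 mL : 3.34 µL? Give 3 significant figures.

(5.54 × 10⁻³) / (3.34 × 10⁻⁶) = 1.659 × 10³

1660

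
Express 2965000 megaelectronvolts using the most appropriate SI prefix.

2.965 teraelectronvolts

= 2.965 × 10¹² electronvolts; 10¹² is tera.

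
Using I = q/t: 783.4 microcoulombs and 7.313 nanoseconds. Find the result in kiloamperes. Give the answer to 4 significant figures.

(783.4 × 10^-6) / (7.313 × 10^-9) = 107.124 × 10^3 A

107.1 kiloamperes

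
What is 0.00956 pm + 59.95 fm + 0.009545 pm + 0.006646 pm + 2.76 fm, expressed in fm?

88.461 fm

In fm:
  0.00956 pm = 0.00956 × 10³ fm = 9.56
  59.95 fm → 59.95
  0.009545 pm = 0.009545 × 10³ fm = 9.545
  0.006646 pm = 0.006646 × 10³ fm = 6.646
  2.76 fm → 2.76
Sum: 9.56 + 59.95 + 9.545 + 6.646 + 2.76 = 88.461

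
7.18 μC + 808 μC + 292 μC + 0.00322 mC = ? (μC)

1110.4 μC

In μC:
  7.18 μC → 7.18
  808 μC → 808
  292 μC → 292
  0.00322 mC = 0.00322 × 10³ μC = 3.22
Sum: 7.18 + 808 + 292 + 3.22 = 1110.4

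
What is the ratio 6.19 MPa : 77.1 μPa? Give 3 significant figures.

(6.19 × 10⁶) / (77.1 × 10⁻⁶) = 0.08029 × 10¹²

80300000000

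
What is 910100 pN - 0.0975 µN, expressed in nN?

In nN:
  910100 pN = 910100e-3 nN = 910.1
  0.0975 µN = 0.0975e3 nN = 97.5
Difference: 910.1 - 97.5 = 812.6

812.6 nN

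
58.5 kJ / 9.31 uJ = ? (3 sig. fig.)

6280000000

(58.5 × 10³) / (9.31 × 10⁻⁶) = 6.284 × 10⁹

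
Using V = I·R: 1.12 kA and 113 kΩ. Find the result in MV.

1.12 × 10^3 × 113 × 10^3 = 126.56 × 10^6 V

126.56 MV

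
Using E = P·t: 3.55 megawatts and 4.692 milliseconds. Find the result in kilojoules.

3.55 × 10⁶ × 4.692 × 10⁻³ = 16.6566 × 10³ J

16.6566 kilojoules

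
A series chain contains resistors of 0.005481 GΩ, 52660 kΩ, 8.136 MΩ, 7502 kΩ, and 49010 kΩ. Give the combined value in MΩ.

In MΩ:
  0.005481 GΩ = 0.005481 × 10^3 MΩ = 5.481
  52660 kΩ = 52660 × 10^-3 MΩ = 52.66
  8.136 MΩ → 8.136
  7502 kΩ = 7502 × 10^-3 MΩ = 7.502
  49010 kΩ = 49010 × 10^-3 MΩ = 49.01
Sum: 5.481 + 52.66 + 8.136 + 7.502 + 49.01 = 122.789

122.789 MΩ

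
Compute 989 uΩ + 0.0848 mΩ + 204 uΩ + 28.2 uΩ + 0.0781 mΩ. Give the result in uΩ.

1384.1 uΩ

In uΩ:
  989 uΩ → 989
  0.0848 mΩ = 0.0848 × 10^3 uΩ = 84.8
  204 uΩ → 204
  28.2 uΩ → 28.2
  0.0781 mΩ = 0.0781 × 10^3 uΩ = 78.1
Sum: 989 + 84.8 + 204 + 28.2 + 78.1 = 1384.1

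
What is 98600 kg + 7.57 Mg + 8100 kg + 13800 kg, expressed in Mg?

In Mg:
  98600 kg = 98600 × 10⁻³ Mg = 98.6
  7.57 Mg → 7.57
  8100 kg = 8100 × 10⁻³ Mg = 8.1
  13800 kg = 13800 × 10⁻³ Mg = 13.8
Sum: 98.6 + 7.57 + 8.1 + 13.8 = 128.07

128.07 Mg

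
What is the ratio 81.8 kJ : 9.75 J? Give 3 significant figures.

(81.8 × 10^3) / (9.75) = 8.39 × 10^3

8390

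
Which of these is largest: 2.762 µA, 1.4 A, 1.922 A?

2.762 µA = 0.000002762 A
1.4 A = 1.4 A
1.922 A = 1.922 A

1.922 A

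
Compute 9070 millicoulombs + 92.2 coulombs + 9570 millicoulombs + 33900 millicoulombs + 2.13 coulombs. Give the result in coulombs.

In coulombs:
  9070 millicoulombs = 9070 × 10⁻³ coulombs = 9.07
  92.2 coulombs → 92.2
  9570 millicoulombs = 9570 × 10⁻³ coulombs = 9.57
  33900 millicoulombs = 33900 × 10⁻³ coulombs = 33.9
  2.13 coulombs → 2.13
Sum: 9.07 + 92.2 + 9.57 + 33.9 + 2.13 = 146.87

146.87 coulombs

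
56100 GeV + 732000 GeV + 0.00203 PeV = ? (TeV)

790.13 TeV

In TeV:
  56100 GeV = 56100 × 10^-3 TeV = 56.1
  732000 GeV = 732000 × 10^-3 TeV = 732
  0.00203 PeV = 0.00203 × 10^3 TeV = 2.03
Sum: 56.1 + 732 + 2.03 = 790.13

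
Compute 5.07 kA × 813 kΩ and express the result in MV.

5.07e3 × 813e3 = 4121.91e6 V

4121.91 MV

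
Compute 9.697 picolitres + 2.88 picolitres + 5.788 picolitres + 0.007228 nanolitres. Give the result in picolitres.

In picolitres:
  9.697 picolitres → 9.697
  2.88 picolitres → 2.88
  5.788 picolitres → 5.788
  0.007228 nanolitres = 0.007228 × 10^3 picolitres = 7.228
Sum: 9.697 + 2.88 + 5.788 + 7.228 = 25.593

25.593 picolitres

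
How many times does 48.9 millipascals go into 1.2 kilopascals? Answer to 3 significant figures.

(1.2 × 10³) / (48.9 × 10⁻³) = 0.02454 × 10⁶

24500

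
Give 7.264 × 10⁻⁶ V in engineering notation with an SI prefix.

= 7.264 × 10⁻⁶ V; 10⁻⁶ is micro.

7.264 μV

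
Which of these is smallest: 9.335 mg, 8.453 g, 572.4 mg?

9.335 mg = 0.009335 g
8.453 g = 8.453 g
572.4 mg = 0.5724 g

9.335 mg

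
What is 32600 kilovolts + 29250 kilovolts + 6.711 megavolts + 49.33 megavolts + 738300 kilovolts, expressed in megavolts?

In megavolts:
  32600 kilovolts = 32600 × 10⁻³ megavolts = 32.6
  29250 kilovolts = 29250 × 10⁻³ megavolts = 29.25
  6.711 megavolts → 6.711
  49.33 megavolts → 49.33
  738300 kilovolts = 738300 × 10⁻³ megavolts = 738.3
Sum: 32.6 + 29.25 + 6.711 + 49.33 + 738.3 = 856.191

856.191 megavolts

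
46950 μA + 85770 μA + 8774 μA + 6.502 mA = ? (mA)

147.996 mA

In mA:
  46950 μA = 46950 × 10^-3 mA = 46.95
  85770 μA = 85770 × 10^-3 mA = 85.77
  8774 μA = 8774 × 10^-3 mA = 8.774
  6.502 mA → 6.502
Sum: 46.95 + 85.77 + 8.774 + 6.502 = 147.996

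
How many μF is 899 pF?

0.000899 μF

pico = 1e-12, micro = 1e-6; factor is 1e-6.
899 × 1e-6 = 0.000899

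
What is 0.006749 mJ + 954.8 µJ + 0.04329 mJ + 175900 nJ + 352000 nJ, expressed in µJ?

In µJ:
  0.006749 mJ = 0.006749 × 10³ µJ = 6.749
  954.8 µJ → 954.8
  0.04329 mJ = 0.04329 × 10³ µJ = 43.29
  175900 nJ = 175900 × 10⁻³ µJ = 175.9
  352000 nJ = 352000 × 10⁻³ µJ = 352
Sum: 6.749 + 954.8 + 43.29 + 175.9 + 352 = 1532.739

1532.739 µJ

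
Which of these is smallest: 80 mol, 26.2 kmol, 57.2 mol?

57.2 mol

80 mol = 80 mol
26.2 kmol = 26200 mol
57.2 mol = 57.2 mol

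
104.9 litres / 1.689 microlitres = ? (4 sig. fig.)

62110000

(104.9) / (1.689e-6) = 62.108e6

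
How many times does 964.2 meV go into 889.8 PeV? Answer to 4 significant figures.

922800000000000000

(889.8 × 10¹⁵) / (964.2 × 10⁻³) = 0.92284 × 10¹⁸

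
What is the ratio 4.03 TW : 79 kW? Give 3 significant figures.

51000000

(4.03 × 10^12) / (79 × 10^3) = 0.05101 × 10^9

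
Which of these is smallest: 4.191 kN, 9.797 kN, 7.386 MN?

4.191 kN = 4191 N
9.797 kN = 9797 N
7.386 MN = 7386000 N

4.191 kN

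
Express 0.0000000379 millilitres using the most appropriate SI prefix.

= 37.9 × 10⁻¹² litres; 10⁻¹² is pico.

37.9 picolitres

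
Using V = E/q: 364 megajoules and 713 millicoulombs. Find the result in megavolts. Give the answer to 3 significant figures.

511 megavolts

(364e6) / (713e-3) = 0.51052e9 V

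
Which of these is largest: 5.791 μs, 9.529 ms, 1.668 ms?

5.791 μs = 0.000005791 s
9.529 ms = 0.009529 s
1.668 ms = 0.001668 s

9.529 ms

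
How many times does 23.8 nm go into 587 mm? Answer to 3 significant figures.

24700000

(587 × 10⁻³) / (23.8 × 10⁻⁹) = 24.66 × 10⁶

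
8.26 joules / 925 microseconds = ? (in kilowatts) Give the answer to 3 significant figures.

(8.26) / (925e-6) = 0.0089297e6 W

8.93 kilowatts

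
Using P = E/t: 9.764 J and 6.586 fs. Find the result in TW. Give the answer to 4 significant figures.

(9.764) / (6.586 × 10^-15) = 1.48254 × 10^15 W

1483 TW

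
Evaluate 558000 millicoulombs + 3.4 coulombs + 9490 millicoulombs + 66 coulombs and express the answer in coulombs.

In coulombs:
  558000 millicoulombs = 558000 × 10⁻³ coulombs = 558
  3.4 coulombs → 3.4
  9490 millicoulombs = 9490 × 10⁻³ coulombs = 9.49
  66 coulombs → 66
Sum: 558 + 3.4 + 9.49 + 66 = 636.89

636.89 coulombs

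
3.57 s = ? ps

(no prefix) = 10^0, pico = 10^-12; factor is 10^12.
3.57 × 10^12 = 3570000000000

3570000000000 ps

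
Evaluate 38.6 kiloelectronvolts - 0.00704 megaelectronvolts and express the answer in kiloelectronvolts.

In kiloelectronvolts:
  38.6 kiloelectronvolts → 38.6
  0.00704 megaelectronvolts = 0.00704e3 kiloelectronvolts = 7.04
Difference: 38.6 - 7.04 = 31.56

31.56 kiloelectronvolts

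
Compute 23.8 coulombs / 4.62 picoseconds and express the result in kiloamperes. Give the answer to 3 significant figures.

5150000000 kiloamperes

(23.8) / (4.62 × 10⁻¹²) = 5.1515 × 10¹² A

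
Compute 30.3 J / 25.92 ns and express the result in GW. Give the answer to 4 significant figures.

(30.3) / (25.92 × 10⁻⁹) = 1.16898 × 10⁹ W

1.169 GW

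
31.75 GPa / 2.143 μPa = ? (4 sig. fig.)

14820000000000000

(31.75 × 10^9) / (2.143 × 10^-6) = 14.816 × 10^15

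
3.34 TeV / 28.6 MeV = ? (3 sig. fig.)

117000

(3.34e12) / (28.6e6) = 0.1168e6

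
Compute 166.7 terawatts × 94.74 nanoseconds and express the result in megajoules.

15.793158 megajoules

166.7 × 10^12 × 94.74 × 10^-9 = 15793.158 × 10^3 J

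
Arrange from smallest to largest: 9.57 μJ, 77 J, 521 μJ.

9.57 μJ = 0.00000957 J
77 J = 77 J
521 μJ = 0.000521 J

9.57 μJ < 521 μJ < 77 J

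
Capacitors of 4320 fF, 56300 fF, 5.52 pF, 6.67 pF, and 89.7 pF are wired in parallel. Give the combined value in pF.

In pF:
  4320 fF = 4320e-3 pF = 4.32
  56300 fF = 56300e-3 pF = 56.3
  5.52 pF → 5.52
  6.67 pF → 6.67
  89.7 pF → 89.7
Sum: 4.32 + 56.3 + 5.52 + 6.67 + 89.7 = 162.51

162.51 pF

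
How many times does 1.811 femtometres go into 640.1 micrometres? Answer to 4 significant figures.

(640.1 × 10⁻⁶) / (1.811 × 10⁻¹⁵) = 353.45 × 10⁹

353500000000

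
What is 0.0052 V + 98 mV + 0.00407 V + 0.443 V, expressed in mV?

In mV:
  0.0052 V = 0.0052 × 10^3 mV = 5.2
  98 mV → 98
  0.00407 V = 0.00407 × 10^3 mV = 4.07
  0.443 V = 0.443 × 10^3 mV = 443
Sum: 5.2 + 98 + 4.07 + 443 = 550.27

550.27 mV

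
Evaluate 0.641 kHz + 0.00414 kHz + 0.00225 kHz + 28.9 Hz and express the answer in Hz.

In Hz:
  0.641 kHz = 0.641e3 Hz = 641
  0.00414 kHz = 0.00414e3 Hz = 4.14
  0.00225 kHz = 0.00225e3 Hz = 2.25
  28.9 Hz → 28.9
Sum: 641 + 4.14 + 2.25 + 28.9 = 676.29

676.29 Hz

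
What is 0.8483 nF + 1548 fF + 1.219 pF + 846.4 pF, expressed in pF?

1697.467 pF

In pF:
  0.8483 nF = 0.8483 × 10³ pF = 848.3
  1548 fF = 1548 × 10⁻³ pF = 1.548
  1.219 pF → 1.219
  846.4 pF → 846.4
Sum: 848.3 + 1.548 + 1.219 + 846.4 = 1697.467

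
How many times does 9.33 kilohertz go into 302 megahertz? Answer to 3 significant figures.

32400

(302 × 10^6) / (9.33 × 10^3) = 32.37 × 10^3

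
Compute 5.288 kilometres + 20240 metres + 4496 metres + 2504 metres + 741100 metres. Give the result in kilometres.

In kilometres:
  5.288 kilometres → 5.288
  20240 metres = 20240e-3 kilometres = 20.24
  4496 metres = 4496e-3 kilometres = 4.496
  2504 metres = 2504e-3 kilometres = 2.504
  741100 metres = 741100e-3 kilometres = 741.1
Sum: 5.288 + 20.24 + 4.496 + 2.504 + 741.1 = 773.628

773.628 kilometres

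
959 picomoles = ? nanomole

0.959 nanomoles

pico = 10^-12, nano = 10^-9; factor is 10^-3.
959 × 10^-3 = 0.959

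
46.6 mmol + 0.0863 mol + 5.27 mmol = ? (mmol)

138.17 mmol

In mmol:
  46.6 mmol → 46.6
  0.0863 mol = 0.0863 × 10^3 mmol = 86.3
  5.27 mmol → 5.27
Sum: 46.6 + 86.3 + 5.27 = 138.17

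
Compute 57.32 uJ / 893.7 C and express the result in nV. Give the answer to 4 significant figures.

(57.32e-6) / (893.7) = 0.0641379e-6 V

64.14 nV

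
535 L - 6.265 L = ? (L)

In L:
  535 L → 535
  6.265 L → 6.265
Difference: 535 - 6.265 = 528.735

528.735 L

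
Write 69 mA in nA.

69000000 nA

milli = 10⁻³, nano = 10⁻⁹; factor is 10⁶.
69 × 10⁶ = 69000000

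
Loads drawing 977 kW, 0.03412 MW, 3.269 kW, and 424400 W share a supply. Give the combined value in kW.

1438.789 kW

In kW:
  977 kW → 977
  0.03412 MW = 0.03412e3 kW = 34.12
  3.269 kW → 3.269
  424400 W = 424400e-3 kW = 424.4
Sum: 977 + 34.12 + 3.269 + 424.4 = 1438.789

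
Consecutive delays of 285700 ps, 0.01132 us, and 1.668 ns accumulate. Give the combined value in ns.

298.688 ns

In ns:
  285700 ps = 285700e-3 ns = 285.7
  0.01132 us = 0.01132e3 ns = 11.32
  1.668 ns → 1.668
Sum: 285.7 + 11.32 + 1.668 = 298.688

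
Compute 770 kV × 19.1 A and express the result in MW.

770 × 10^3 × 19.1 = 14707 × 10^3 W

14.707 MW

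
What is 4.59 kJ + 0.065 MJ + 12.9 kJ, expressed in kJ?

82.49 kJ

In kJ:
  4.59 kJ → 4.59
  0.065 MJ = 0.065e3 kJ = 65
  12.9 kJ → 12.9
Sum: 4.59 + 65 + 12.9 = 82.49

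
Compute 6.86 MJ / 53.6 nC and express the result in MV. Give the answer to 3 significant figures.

128000000 MV

(6.86e6) / (53.6e-9) = 0.12799e15 V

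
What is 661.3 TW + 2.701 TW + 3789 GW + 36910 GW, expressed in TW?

In TW:
  661.3 TW → 661.3
  2.701 TW → 2.701
  3789 GW = 3789 × 10⁻³ TW = 3.789
  36910 GW = 36910 × 10⁻³ TW = 36.91
Sum: 661.3 + 2.701 + 3.789 + 36.91 = 704.7

704.7 TW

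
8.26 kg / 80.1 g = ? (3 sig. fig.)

(8.26 × 10³) / (80.1) = 0.1031 × 10³

103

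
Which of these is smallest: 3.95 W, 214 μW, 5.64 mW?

3.95 W = 3.95 W
214 μW = 0.000214 W
5.64 mW = 0.00564 W

214 μW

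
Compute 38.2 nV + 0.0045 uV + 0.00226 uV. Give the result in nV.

44.96 nV

In nV:
  38.2 nV → 38.2
  0.0045 uV = 0.0045 × 10^3 nV = 4.5
  0.00226 uV = 0.00226 × 10^3 nV = 2.26
Sum: 38.2 + 4.5 + 2.26 = 44.96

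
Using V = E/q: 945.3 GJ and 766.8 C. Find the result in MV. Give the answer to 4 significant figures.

1233 MV

(945.3e9) / (766.8) = 1.23279e9 V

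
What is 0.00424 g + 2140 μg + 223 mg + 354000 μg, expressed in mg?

In mg:
  0.00424 g = 0.00424 × 10^3 mg = 4.24
  2140 μg = 2140 × 10^-3 mg = 2.14
  223 mg → 223
  354000 μg = 354000 × 10^-3 mg = 354
Sum: 4.24 + 2.14 + 223 + 354 = 583.38

583.38 mg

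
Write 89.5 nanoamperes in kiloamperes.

nano = 10⁻⁹, kilo = 10³; factor is 10⁻¹².
89.5 × 10⁻¹² = 0.0000000000895

0.0000000000895 kiloamperes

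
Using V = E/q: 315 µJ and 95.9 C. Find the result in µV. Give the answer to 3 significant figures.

(315 × 10^-6) / (95.9) = 3.2847 × 10^-6 V

3.28 µV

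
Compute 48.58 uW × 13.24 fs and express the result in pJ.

48.58 × 10^-6 × 13.24 × 10^-15 = 643.1992 × 10^-21 J

0.0000006431992 pJ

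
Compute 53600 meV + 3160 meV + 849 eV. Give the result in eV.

905.76 eV

In eV:
  53600 meV = 53600 × 10⁻³ eV = 53.6
  3160 meV = 3160 × 10⁻³ eV = 3.16
  849 eV → 849
Sum: 53.6 + 3.16 + 849 = 905.76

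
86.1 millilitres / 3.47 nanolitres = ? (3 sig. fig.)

24800000

(86.1 × 10^-3) / (3.47 × 10^-9) = 24.81 × 10^6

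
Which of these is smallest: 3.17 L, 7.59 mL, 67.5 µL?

67.5 µL

3.17 L = 3.17 L
7.59 mL = 0.00759 L
67.5 µL = 0.0000675 L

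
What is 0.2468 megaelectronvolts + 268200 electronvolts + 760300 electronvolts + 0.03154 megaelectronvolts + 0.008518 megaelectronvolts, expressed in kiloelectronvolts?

1315.358 kiloelectronvolts

In kiloelectronvolts:
  0.2468 megaelectronvolts = 0.2468 × 10³ kiloelectronvolts = 246.8
  268200 electronvolts = 268200 × 10⁻³ kiloelectronvolts = 268.2
  760300 electronvolts = 760300 × 10⁻³ kiloelectronvolts = 760.3
  0.03154 megaelectronvolts = 0.03154 × 10³ kiloelectronvolts = 31.54
  0.008518 megaelectronvolts = 0.008518 × 10³ kiloelectronvolts = 8.518
Sum: 246.8 + 268.2 + 760.3 + 31.54 + 8.518 = 1315.358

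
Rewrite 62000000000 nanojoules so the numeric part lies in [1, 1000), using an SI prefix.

62 joules

= 62 joules; mantissa already in [1, 1000).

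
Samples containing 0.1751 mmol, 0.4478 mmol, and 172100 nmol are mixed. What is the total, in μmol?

In μmol:
  0.1751 mmol = 0.1751 × 10^3 μmol = 175.1
  0.4478 mmol = 0.4478 × 10^3 μmol = 447.8
  172100 nmol = 172100 × 10^-3 μmol = 172.1
Sum: 175.1 + 447.8 + 172.1 = 795

795 μmol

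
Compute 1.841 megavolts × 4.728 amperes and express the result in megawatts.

8.704248 megawatts

1.841 × 10⁶ × 4.728 = 8.704248 × 10⁶ W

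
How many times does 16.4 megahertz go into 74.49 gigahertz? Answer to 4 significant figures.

(74.49e9) / (16.4e6) = 4.5421e3

4542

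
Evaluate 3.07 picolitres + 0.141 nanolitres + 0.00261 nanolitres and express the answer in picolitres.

146.68 picolitres

In picolitres:
  3.07 picolitres → 3.07
  0.141 nanolitres = 0.141 × 10³ picolitres = 141
  0.00261 nanolitres = 0.00261 × 10³ picolitres = 2.61
Sum: 3.07 + 141 + 2.61 = 146.68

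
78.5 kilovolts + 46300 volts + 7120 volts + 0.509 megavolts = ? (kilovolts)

In kilovolts:
  78.5 kilovolts → 78.5
  46300 volts = 46300 × 10^-3 kilovolts = 46.3
  7120 volts = 7120 × 10^-3 kilovolts = 7.12
  0.509 megavolts = 0.509 × 10^3 kilovolts = 509
Sum: 78.5 + 46.3 + 7.12 + 509 = 640.92

640.92 kilovolts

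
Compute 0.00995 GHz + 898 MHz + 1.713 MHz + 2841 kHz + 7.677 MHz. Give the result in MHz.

920.181 MHz

In MHz:
  0.00995 GHz = 0.00995e3 MHz = 9.95
  898 MHz → 898
  1.713 MHz → 1.713
  2841 kHz = 2841e-3 MHz = 2.841
  7.677 MHz → 7.677
Sum: 9.95 + 898 + 1.713 + 2.841 + 7.677 = 920.181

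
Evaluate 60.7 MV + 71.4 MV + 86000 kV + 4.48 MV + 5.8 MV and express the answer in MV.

In MV:
  60.7 MV → 60.7
  71.4 MV → 71.4
  86000 kV = 86000 × 10^-3 MV = 86
  4.48 MV → 4.48
  5.8 MV → 5.8
Sum: 60.7 + 71.4 + 86 + 4.48 + 5.8 = 228.38

228.38 MV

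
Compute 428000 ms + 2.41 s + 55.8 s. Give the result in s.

In s:
  428000 ms = 428000e-3 s = 428
  2.41 s → 2.41
  55.8 s → 55.8
Sum: 428 + 2.41 + 55.8 = 486.21

486.21 s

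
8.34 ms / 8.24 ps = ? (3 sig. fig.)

(8.34 × 10^-3) / (8.24 × 10^-12) = 1.012 × 10^9

1010000000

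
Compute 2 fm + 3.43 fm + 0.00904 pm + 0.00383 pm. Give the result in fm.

18.3 fm

In fm:
  2 fm → 2
  3.43 fm → 3.43
  0.00904 pm = 0.00904 × 10³ fm = 9.04
  0.00383 pm = 0.00383 × 10³ fm = 3.83
Sum: 2 + 3.43 + 9.04 + 3.83 = 18.3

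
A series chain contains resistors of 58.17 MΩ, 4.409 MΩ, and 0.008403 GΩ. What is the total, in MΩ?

70.982 MΩ

In MΩ:
  58.17 MΩ → 58.17
  4.409 MΩ → 4.409
  0.008403 GΩ = 0.008403 × 10^3 MΩ = 8.403
Sum: 58.17 + 4.409 + 8.403 = 70.982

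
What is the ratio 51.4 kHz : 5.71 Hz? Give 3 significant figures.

9000

(51.4 × 10³) / (5.71) = 9.002 × 10³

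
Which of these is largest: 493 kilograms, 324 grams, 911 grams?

493 kilograms = 493000 grams
324 grams = 324 grams
911 grams = 911 grams

493 kilograms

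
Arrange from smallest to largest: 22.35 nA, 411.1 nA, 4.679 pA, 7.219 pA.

4.679 pA < 7.219 pA < 22.35 nA < 411.1 nA

22.35 nA = 0.00000002235 A
411.1 nA = 0.0000004111 A
4.679 pA = 0.000000000004679 A
7.219 pA = 0.000000000007219 A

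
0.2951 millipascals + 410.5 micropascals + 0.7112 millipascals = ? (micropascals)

In micropascals:
  0.2951 millipascals = 0.2951 × 10^3 micropascals = 295.1
  410.5 micropascals → 410.5
  0.7112 millipascals = 0.7112 × 10^3 micropascals = 711.2
Sum: 295.1 + 410.5 + 711.2 = 1416.8

1416.8 micropascals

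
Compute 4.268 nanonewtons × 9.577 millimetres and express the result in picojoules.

40.874636 picojoules

4.268 × 10^-9 × 9.577 × 10^-3 = 40.874636 × 10^-12 J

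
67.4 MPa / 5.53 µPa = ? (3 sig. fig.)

(67.4e6) / (5.53e-6) = 12.19e12

12200000000000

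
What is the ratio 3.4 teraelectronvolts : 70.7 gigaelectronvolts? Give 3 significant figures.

(3.4e12) / (70.7e9) = 0.04809e3

48.1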